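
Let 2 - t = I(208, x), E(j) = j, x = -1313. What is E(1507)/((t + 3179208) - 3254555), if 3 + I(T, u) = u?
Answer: -1507/74029 ≈ -0.020357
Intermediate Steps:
I(T, u) = -3 + u
t = 1318 (t = 2 - (-3 - 1313) = 2 - 1*(-1316) = 2 + 1316 = 1318)
E(1507)/((t + 3179208) - 3254555) = 1507/((1318 + 3179208) - 3254555) = 1507/(3180526 - 3254555) = 1507/(-74029) = 1507*(-1/74029) = -1507/74029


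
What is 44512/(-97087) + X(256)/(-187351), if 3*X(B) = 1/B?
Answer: -6404634499903/13969418140416 ≈ -0.45848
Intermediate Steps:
X(B) = 1/(3*B)
44512/(-97087) + X(256)/(-187351) = 44512/(-97087) + ((⅓)/256)/(-187351) = 44512*(-1/97087) + ((⅓)*(1/256))*(-1/187351) = -44512/97087 + (1/768)*(-1/187351) = -44512/97087 - 1/143885568 = -6404634499903/13969418140416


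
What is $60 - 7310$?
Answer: $-7250$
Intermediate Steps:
$60 - 7310 = -7250$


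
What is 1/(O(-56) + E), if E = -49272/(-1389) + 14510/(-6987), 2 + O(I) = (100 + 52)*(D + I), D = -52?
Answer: -3234981/53003881700 ≈ -6.1033e-5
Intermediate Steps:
O(I) = -7906 + 152*I (O(I) = -2 + (100 + 52)*(-52 + I) = -2 + 152*(-52 + I) = -2 + (-7904 + 152*I) = -7906 + 152*I)
E = 108036358/3234981 (E = -49272*(-1/1389) + 14510*(-1/6987) = 16424/463 - 14510/6987 = 108036358/3234981 ≈ 33.396)
1/(O(-56) + E) = 1/((-7906 + 152*(-56)) + 108036358/3234981) = 1/((-7906 - 8512) + 108036358/3234981) = 1/(-16418 + 108036358/3234981) = 1/(-53003881700/3234981) = -3234981/53003881700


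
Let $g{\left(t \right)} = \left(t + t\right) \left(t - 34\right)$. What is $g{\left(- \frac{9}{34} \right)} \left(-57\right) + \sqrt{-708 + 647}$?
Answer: $- \frac{597645}{578} + i \sqrt{61} \approx -1034.0 + 7.8102 i$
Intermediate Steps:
$g{\left(t \right)} = 2 t \left(-34 + t\right)$
$g{\left(- \frac{9}{34} \right)} \left(-57\right) + \sqrt{-708 + 647} = 2 \left(- \frac{9}{34}\right) \left(-34 - \frac{9}{34}\right) \left(-57\right) + \sqrt{-708 + 647} = 2 \left(\left(-9\right) \frac{1}{34}\right) \left(-34 - \frac{9}{34}\right) \left(-57\right) + \sqrt{-61} = 2 \left(- \frac{9}{34}\right) \left(-34 - \frac{9}{34}\right) \left(-57\right) + i \sqrt{61} = 2 \left(- \frac{9}{34}\right) \left(- \frac{1165}{34}\right) \left(-57\right) + i \sqrt{61} = \frac{10485}{578} \left(-57\right) + i \sqrt{61} = - \frac{597645}{578} + i \sqrt{61}$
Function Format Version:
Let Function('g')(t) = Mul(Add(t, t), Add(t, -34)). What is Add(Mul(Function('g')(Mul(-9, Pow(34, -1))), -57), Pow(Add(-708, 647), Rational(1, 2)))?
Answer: Add(Rational(-597645, 578), Mul(I, Pow(61, Rational(1, 2)))) ≈ Add(-1034.0, Mul(7.8102, I))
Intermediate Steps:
Function('g')(t) = Mul(2, t, Add(-34, t)) (Function('g')(t) = Mul(Mul(2, t), Add(-34, t)) = Mul(2, t, Add(-34, t)))
Add(Mul(Function('g')(Mul(-9, Pow(34, -1))), -57), Pow(Add(-708, 647), Rational(1, 2))) = Add(Mul(Mul(2, Mul(-9, Pow(34, -1)), Add(-34, Mul(-9, Pow(34, -1)))), -57), Pow(Add(-708, 647), Rational(1, 2))) = Add(Mul(Mul(2, Mul(-9, Rational(1, 34)), Add(-34, Mul(-9, Rational(1, 34)))), -57), Pow(-61, Rational(1, 2))) = Add(Mul(Mul(2, Rational(-9, 34), Add(-34, Rational(-9, 34))), -57), Mul(I, Pow(61, Rational(1, 2)))) = Add(Mul(Mul(2, Rational(-9, 34), Rational(-1165, 34)), -57), Mul(I, Pow(61, Rational(1, 2)))) = Add(Mul(Rational(10485, 578), -57), Mul(I, Pow(61, Rational(1, 2)))) = Add(Rational(-597645, 578), Mul(I, Pow(61, Rational(1, 2))))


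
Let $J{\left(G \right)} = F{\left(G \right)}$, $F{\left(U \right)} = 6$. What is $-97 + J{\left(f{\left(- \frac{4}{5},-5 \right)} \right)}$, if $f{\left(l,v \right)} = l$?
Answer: $-91$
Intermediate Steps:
$J{\left(G \right)} = 6$
$-97 + J{\left(f{\left(- \frac{4}{5},-5 \right)} \right)} = -97 + 6 = -91$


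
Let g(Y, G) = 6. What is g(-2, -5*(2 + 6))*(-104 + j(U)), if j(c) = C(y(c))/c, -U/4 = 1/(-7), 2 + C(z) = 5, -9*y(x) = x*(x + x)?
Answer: -1185/2 ≈ -592.50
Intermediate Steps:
y(x) = -2*x²/9 (y(x) = -x*(x + x)/9 = -x*2*x/9 = -2*x²/9)
C(z) = 3 (C(z) = -2 + 5 = 3)
U = 4/7 (U = -4/(-7) = -4*(-⅐) = 4/7 ≈ 0.57143)
j(c) = 3/c
g(-2, -5*(2 + 6))*(-104 + j(U)) = 6*(-104 + 3/(4/7)) = 6*(-104 + 3*(7/4)) = 6*(-104 + 21/4) = 6*(-395/4) = -1185/2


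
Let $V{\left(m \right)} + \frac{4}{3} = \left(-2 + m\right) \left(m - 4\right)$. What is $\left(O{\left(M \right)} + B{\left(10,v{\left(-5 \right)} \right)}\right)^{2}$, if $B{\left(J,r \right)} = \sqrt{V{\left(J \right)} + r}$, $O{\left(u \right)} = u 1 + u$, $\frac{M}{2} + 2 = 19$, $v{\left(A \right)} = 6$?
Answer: $\frac{\left(204 + \sqrt{474}\right)^{2}}{9} \approx 5663.6$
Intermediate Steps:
$M = 34$ ($M = -4 + 2 \cdot 19 = -4 + 38 = 34$)
$V{\left(m \right)} = - \frac{4}{3} + \left(-4 + m\right) \left(-2 + m\right)$ ($V{\left(m \right)} = - \frac{4}{3} + \left(-2 + m\right) \left(m - 4\right) = - \frac{4}{3} + \left(-2 + m\right) \left(-4 + m\right) = - \frac{4}{3} + \left(-4 + m\right) \left(-2 + m\right)$)
$O{\left(u \right)} = 2 u$ ($O{\left(u \right)} = u + u = 2 u$)
$B{\left(J,r \right)} = \sqrt{\frac{20}{3} + r + J^{2} - 6 J}$ ($B{\left(J,r \right)} = \sqrt{\left(\frac{20}{3} + J^{2} - 6 J\right) + r} = \sqrt{\frac{20}{3} + r + J^{2} - 6 J}$)
$\left(O{\left(M \right)} + B{\left(10,v{\left(-5 \right)} \right)}\right)^{2} = \left(2 \cdot 34 + \frac{\sqrt{60 - 540 + 9 \cdot 6 + 9 \cdot 10^{2}}}{3}\right)^{2} = \left(68 + \frac{\sqrt{60 - 540 + 54 + 9 \cdot 100}}{3}\right)^{2} = \left(68 + \frac{\sqrt{60 - 540 + 54 + 900}}{3}\right)^{2} = \left(68 + \frac{\sqrt{474}}{3}\right)^{2}$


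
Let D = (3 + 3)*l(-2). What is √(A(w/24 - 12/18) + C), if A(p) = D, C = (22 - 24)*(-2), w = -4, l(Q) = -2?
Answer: 2*I*√2 ≈ 2.8284*I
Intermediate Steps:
C = 4 (C = -2*(-2) = 4)
D = -12 (D = (3 + 3)*(-2) = 6*(-2) = -12)
A(p) = -12
√(A(w/24 - 12/18) + C) = √(-12 + 4) = √(-8) = 2*I*√2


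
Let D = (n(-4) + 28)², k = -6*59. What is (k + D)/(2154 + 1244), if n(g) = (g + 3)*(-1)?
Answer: 487/3398 ≈ 0.14332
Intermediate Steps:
n(g) = -3 - g (n(g) = (3 + g)*(-1) = -3 - g)
k = -354
D = 841 (D = ((-3 - 1*(-4)) + 28)² = ((-3 + 4) + 28)² = (1 + 28)² = 29² = 841)
(k + D)/(2154 + 1244) = (-354 + 841)/(2154 + 1244) = 487/3398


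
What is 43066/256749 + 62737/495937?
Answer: 614191555/2087398833 ≈ 0.29424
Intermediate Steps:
43066/256749 + 62737/495937 = 43066*(1/256749) + 62737*(1/495937) = 706/4209 + 62737/495937 = 614191555/2087398833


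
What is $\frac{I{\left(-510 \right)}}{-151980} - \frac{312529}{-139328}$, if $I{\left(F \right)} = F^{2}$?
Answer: $\frac{1576883}{2965696} \approx 0.53171$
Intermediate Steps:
$\frac{I{\left(-510 \right)}}{-151980} - \frac{312529}{-139328} = \frac{\left(-510\right)^{2}}{-151980} - \frac{312529}{-139328} = 260100 \left(- \frac{1}{151980}\right) - - \frac{44647}{19904} = - \frac{255}{149} + \frac{44647}{19904} = \frac{1576883}{2965696}$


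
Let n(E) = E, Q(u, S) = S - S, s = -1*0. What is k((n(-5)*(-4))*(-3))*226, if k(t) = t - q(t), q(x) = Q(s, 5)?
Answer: -13560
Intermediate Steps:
s = 0
Q(u, S) = 0
q(x) = 0
k(t) = t (k(t) = t - 1*0 = t + 0 = t)
k((n(-5)*(-4))*(-3))*226 = (-5*(-4)*(-3))*226 = (20*(-3))*226 = -60*226 = -13560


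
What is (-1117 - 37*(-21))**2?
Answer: 115600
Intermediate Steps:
(-1117 - 37*(-21))**2 = (-1117 + 777)**2 = (-340)**2 = 115600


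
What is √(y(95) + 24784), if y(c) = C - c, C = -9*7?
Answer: √24626 ≈ 156.93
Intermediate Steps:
C = -63
y(c) = -63 - c
√(y(95) + 24784) = √((-63 - 1*95) + 24784) = √((-63 - 95) + 24784) = √(-158 + 24784) = √24626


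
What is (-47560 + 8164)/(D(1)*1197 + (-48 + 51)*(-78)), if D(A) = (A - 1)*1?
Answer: 6566/39 ≈ 168.36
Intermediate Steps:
D(A) = -1 + A (D(A) = (-1 + A)*1 = -1 + A)
(-47560 + 8164)/(D(1)*1197 + (-48 + 51)*(-78)) = (-47560 + 8164)/((-1 + 1)*1197 + (-48 + 51)*(-78)) = -39396/(0*1197 + 3*(-78)) = -39396/(0 - 234) = -39396/(-234) = -39396*(-1/234) = 6566/39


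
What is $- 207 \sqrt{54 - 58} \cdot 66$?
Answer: $- 27324 i \approx - 27324.0 i$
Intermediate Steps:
$- 207 \sqrt{54 - 58} \cdot 66 = - 207 \sqrt{-4} \cdot 66 = - 207 \cdot 2 i 66 = - 414 i 66 = - 27324 i$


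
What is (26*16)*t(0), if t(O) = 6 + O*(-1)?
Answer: 2496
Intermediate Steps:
t(O) = 6 - O
(26*16)*t(0) = (26*16)*(6 - 1*0) = 416*(6 + 0) = 416*6 = 2496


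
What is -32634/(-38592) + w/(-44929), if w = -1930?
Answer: 85594197/96327776 ≈ 0.88857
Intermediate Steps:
-32634/(-38592) + w/(-44929) = -32634/(-38592) - 1930/(-44929) = -32634*(-1/38592) - 1930*(-1/44929) = 1813/2144 + 1930/44929 = 85594197/96327776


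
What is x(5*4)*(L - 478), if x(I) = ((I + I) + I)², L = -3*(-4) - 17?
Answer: -1738800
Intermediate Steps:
L = -5 (L = 12 - 17 = -5)
x(I) = 9*I² (x(I) = (2*I + I)² = (3*I)² = 9*I²)
x(5*4)*(L - 478) = (9*(5*4)²)*(-5 - 478) = (9*20²)*(-483) = (9*400)*(-483) = 3600*(-483) = -1738800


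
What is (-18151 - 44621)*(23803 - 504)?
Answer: -1462524828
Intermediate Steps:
(-18151 - 44621)*(23803 - 504) = -62772*23299 = -1462524828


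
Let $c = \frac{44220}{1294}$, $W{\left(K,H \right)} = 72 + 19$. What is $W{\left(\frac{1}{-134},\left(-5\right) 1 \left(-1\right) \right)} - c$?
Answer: $\frac{36767}{647} \approx 56.827$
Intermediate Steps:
$W{\left(K,H \right)} = 91$
$c = \frac{22110}{647}$ ($c = 44220 \cdot \frac{1}{1294} = \frac{22110}{647} \approx 34.173$)
$W{\left(\frac{1}{-134},\left(-5\right) 1 \left(-1\right) \right)} - c = 91 - \frac{22110}{647} = \frac{36767}{647}$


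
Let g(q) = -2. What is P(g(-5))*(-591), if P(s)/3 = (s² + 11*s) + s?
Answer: 35460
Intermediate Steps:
P(s) = 3*s² + 36*s (P(s) = 3*((s² + 11*s) + s) = 3*(s² + 12*s) = 3*s² + 36*s)
P(g(-5))*(-591) = (3*(-2)*(12 - 2))*(-591) = (3*(-2)*10)*(-591) = -60*(-591) = 35460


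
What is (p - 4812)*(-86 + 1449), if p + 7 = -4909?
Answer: -13259264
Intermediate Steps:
p = -4916 (p = -7 - 4909 = -4916)
(p - 4812)*(-86 + 1449) = (-4916 - 4812)*(-86 + 1449) = -9728*1363 = -13259264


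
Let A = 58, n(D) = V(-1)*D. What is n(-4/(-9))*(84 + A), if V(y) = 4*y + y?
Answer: -2840/9 ≈ -315.56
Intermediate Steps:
V(y) = 5*y
n(D) = -5*D (n(D) = (5*(-1))*D = -5*D)
n(-4/(-9))*(84 + A) = (-(-20)/(-9))*(84 + 58) = -(-20)*(-1)/9*142 = -5*4/9*142 = -20/9*142 = -2840/9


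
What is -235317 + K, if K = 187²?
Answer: -200348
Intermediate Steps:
K = 34969
-235317 + K = -235317 + 34969 = -200348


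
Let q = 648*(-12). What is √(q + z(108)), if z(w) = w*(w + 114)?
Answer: 90*√2 ≈ 127.28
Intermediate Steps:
q = -7776
z(w) = w*(114 + w)
√(q + z(108)) = √(-7776 + 108*(114 + 108)) = √(-7776 + 108*222) = √(-7776 + 23976) = √16200 = 90*√2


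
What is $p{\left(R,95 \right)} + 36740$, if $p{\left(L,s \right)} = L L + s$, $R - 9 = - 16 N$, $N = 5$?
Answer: $41876$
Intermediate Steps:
$R = -71$ ($R = 9 - 80 = -71$)
$p{\left(L,s \right)} = s + L^{2}$ ($p{\left(L,s \right)} = L^{2} + s = s + L^{2}$)
$p{\left(R,95 \right)} + 36740 = \left(95 + \left(-71\right)^{2}\right) + 36740 = \left(95 + 5041\right) + 36740 = 5136 + 36740 = 41876$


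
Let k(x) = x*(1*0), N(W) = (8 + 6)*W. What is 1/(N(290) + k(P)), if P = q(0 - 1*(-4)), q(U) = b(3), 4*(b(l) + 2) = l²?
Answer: 1/4060 ≈ 0.00024631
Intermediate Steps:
b(l) = -2 + l²/4
q(U) = ¼ (q(U) = -2 + (¼)*3² = -2 + (¼)*9 = -2 + 9/4 = ¼)
N(W) = 14*W
P = ¼ ≈ 0.25000
k(x) = 0 (k(x) = x*0 = 0)
1/(N(290) + k(P)) = 1/(14*290 + 0) = 1/(4060 + 0) = 1/4060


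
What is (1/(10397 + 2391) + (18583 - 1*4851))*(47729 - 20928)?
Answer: 4706384700417/12788 ≈ 3.6803e+8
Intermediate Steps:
(1/(10397 + 2391) + (18583 - 1*4851))*(47729 - 20928) = (1/12788 + (18583 - 4851))*26801 = (1/12788 + 13732)*26801 = (175604817/12788)*26801 = 4706384700417/12788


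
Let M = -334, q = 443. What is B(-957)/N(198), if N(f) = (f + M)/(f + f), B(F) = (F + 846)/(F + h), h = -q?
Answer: -10989/47600 ≈ -0.23086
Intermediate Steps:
h = -443 (h = -1*443 = -443)
B(F) = (846 + F)/(-443 + F) (B(F) = (F + 846)/(F - 443) = (846 + F)/(-443 + F))
N(f) = (-334 + f)/(2*f) (N(f) = (f - 334)/(f + f) = (-334 + f)/((2*f)) = (-334 + f)*(1/(2*f)) = (-334 + f)/(2*f))
B(-957)/N(198) = ((846 - 957)/(-443 - 957))/(((1/2)*(-334 + 198)/198)) = (-111/(-1400))/(((1/2)*(1/198)*(-136))) = (-1/1400*(-111))/(-34/99) = (111/1400)*(-99/34) = -10989/47600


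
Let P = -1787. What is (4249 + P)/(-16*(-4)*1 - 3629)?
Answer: -2462/3565 ≈ -0.69060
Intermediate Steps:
(4249 + P)/(-16*(-4)*1 - 3629) = (4249 - 1787)/(-16*(-4)*1 - 3629) = 2462/(64*1 - 3629) = 2462/(64 - 3629) = 2462/(-3565) = 2462*(-1/3565) = -2462/3565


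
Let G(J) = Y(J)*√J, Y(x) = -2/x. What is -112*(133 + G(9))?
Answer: -44464/3 ≈ -14821.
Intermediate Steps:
G(J) = -2/√J (G(J) = (-2/J)*√J = -2/√J)
-112*(133 + G(9)) = -112*(133 - 2/√9) = -112*(133 - 2*⅓) = -112*(133 - ⅔) = -112*397/3 = -44464/3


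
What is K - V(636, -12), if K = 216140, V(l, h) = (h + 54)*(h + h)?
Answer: 217148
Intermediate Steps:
V(l, h) = 2*h*(54 + h) (V(l, h) = (54 + h)*(2*h) = 2*h*(54 + h))
K - V(636, -12) = 216140 - 2*(-12)*(54 - 12) = 216140 - 2*(-12)*42 = 216140 - 1*(-1008) = 216140 + 1008 = 217148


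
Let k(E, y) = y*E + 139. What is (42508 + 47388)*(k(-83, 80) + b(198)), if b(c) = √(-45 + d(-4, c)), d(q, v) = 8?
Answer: -584413896 + 89896*I*√37 ≈ -5.8441e+8 + 5.4682e+5*I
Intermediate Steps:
k(E, y) = 139 + E*y (k(E, y) = E*y + 139 = 139 + E*y)
b(c) = I*√37 (b(c) = √(-45 + 8) = √(-37) = I*√37)
(42508 + 47388)*(k(-83, 80) + b(198)) = (42508 + 47388)*((139 - 83*80) + I*√37) = 89896*((139 - 6640) + I*√37) = 89896*(-6501 + I*√37) = -584413896 + 89896*I*√37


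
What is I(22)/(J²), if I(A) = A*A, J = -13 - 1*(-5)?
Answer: 121/16 ≈ 7.5625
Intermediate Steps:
J = -8 (J = -13 + 5 = -8)
I(A) = A²
I(22)/(J²) = 22²/((-8)²) = 484/64 = 484*(1/64) = 121/16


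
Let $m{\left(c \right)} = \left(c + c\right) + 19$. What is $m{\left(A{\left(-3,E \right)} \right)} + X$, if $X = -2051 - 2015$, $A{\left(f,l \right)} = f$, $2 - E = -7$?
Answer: $-4053$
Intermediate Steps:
$E = 9$ ($E = 2 - -7 = 2 + 7 = 9$)
$m{\left(c \right)} = 19 + 2 c$ ($m{\left(c \right)} = 2 c + 19 = 19 + 2 c$)
$X = -4066$
$m{\left(A{\left(-3,E \right)} \right)} + X = \left(19 + 2 \left(-3\right)\right) - 4066 = \left(19 - 6\right) - 4066 = 13 - 4066 = -4053$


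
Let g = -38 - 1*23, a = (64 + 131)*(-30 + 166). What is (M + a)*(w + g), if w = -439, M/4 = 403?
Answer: -14066000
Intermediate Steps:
M = 1612 (M = 4*403 = 1612)
a = 26520 (a = 195*136 = 26520)
g = -61 (g = -38 - 23 = -61)
(M + a)*(w + g) = (1612 + 26520)*(-439 - 61) = 28132*(-500) = -14066000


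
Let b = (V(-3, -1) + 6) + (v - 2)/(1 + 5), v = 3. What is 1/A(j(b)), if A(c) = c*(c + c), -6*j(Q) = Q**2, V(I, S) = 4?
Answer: 23328/13845841 ≈ 0.0016848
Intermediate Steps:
b = 61/6 (b = (4 + 6) + (3 - 2)/(1 + 5) = 10 + 1/6 = 61/6 ≈ 10.167)
j(Q) = -Q**2/6
A(c) = 2*c**2 (A(c) = c*(2*c) = 2*c**2)
1/A(j(b)) = 1/(2*(-(61/6)**2/6)**2) = 1/(2*(-1/6*3721/36)**2) = 1/(2*(-3721/216)**2) = 1/(2*(13845841/46656)) = 1/(13845841/23328) = 23328/13845841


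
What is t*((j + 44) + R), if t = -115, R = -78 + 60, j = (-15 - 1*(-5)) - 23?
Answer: 805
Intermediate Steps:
j = -33 (j = (-15 + 5) - 23 = -10 - 23 = -33)
R = -18
t*((j + 44) + R) = -115*((-33 + 44) - 18) = -115*(11 - 18) = -115*(-7) = 805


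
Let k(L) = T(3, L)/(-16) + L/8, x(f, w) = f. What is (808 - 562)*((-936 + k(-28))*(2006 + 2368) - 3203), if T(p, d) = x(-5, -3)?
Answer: -4045429779/4 ≈ -1.0114e+9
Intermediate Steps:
T(p, d) = -5
k(L) = 5/16 + L/8 (k(L) = -5/(-16) + L/8 = -5*(-1/16) + L*(1/8) = 5/16 + L/8)
(808 - 562)*((-936 + k(-28))*(2006 + 2368) - 3203) = (808 - 562)*((-936 + (5/16 + (1/8)*(-28)))*(2006 + 2368) - 3203) = 246*((-936 + (5/16 - 7/2))*4374 - 3203) = 246*((-936 - 51/16)*4374 - 3203) = 246*(-15027/16*4374 - 3203) = 246*(-32864049/8 - 3203) = 246*(-32889673/8) = -4045429779/4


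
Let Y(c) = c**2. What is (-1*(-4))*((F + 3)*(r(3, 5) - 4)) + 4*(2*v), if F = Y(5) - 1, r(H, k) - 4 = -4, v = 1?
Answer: -424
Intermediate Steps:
r(H, k) = 0 (r(H, k) = 4 - 4 = 0)
F = 24 (F = 5**2 - 1 = 25 - 1 = 24)
(-1*(-4))*((F + 3)*(r(3, 5) - 4)) + 4*(2*v) = (-1*(-4))*((24 + 3)*(0 - 4)) + 4*(2*1) = 4*(27*(-4)) + 4*2 = 4*(-108) + 8 = -432 + 8 = -424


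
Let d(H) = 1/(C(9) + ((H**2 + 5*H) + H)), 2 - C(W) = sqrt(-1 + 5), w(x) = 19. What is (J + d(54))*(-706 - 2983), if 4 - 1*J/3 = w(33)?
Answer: 537852511/3240 ≈ 1.6600e+5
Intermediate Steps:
C(W) = 0 (C(W) = 2 - sqrt(-1 + 5) = 2 - sqrt(4) = 2 - 1*2 = 2 - 2 = 0)
J = -45 (J = 12 - 3*19 = 12 - 57 = -45)
d(H) = 1/(H**2 + 6*H) (d(H) = 1/(0 + ((H**2 + 5*H) + H)) = 1/(0 + (H**2 + 6*H)) = 1/(H**2 + 6*H))
(J + d(54))*(-706 - 2983) = (-45 + 1/(54*(6 + 54)))*(-706 - 2983) = (-45 + (1/54)/60)*(-3689) = (-45 + (1/54)*(1/60))*(-3689) = (-45 + 1/3240)*(-3689) = -145799/3240*(-3689) = 537852511/3240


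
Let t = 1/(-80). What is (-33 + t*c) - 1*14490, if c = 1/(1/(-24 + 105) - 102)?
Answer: -9597960159/660880 ≈ -14523.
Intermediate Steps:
t = -1/80 ≈ -0.012500
c = -81/8261 (c = 1/(1/81 - 102) = 1/(-8261/81) = -81/8261 ≈ -0.0098051)
(-33 + t*c) - 1*14490 = (-33 - 1/80*(-81/8261)) - 1*14490 = (-33 + 81/660880) - 14490 = -21808959/660880 - 14490 = -9597960159/660880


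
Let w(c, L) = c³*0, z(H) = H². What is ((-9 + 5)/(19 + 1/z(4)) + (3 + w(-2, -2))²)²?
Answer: 7187761/93025 ≈ 77.267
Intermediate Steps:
w(c, L) = 0
((-9 + 5)/(19 + 1/z(4)) + (3 + w(-2, -2))²)² = ((-9 + 5)/(19 + 1/(4²)) + (3 + 0)²)² = (-4/(19 + 1/16) + 3²)² = (-4/(19 + 1/16) + 9)² = (-4/305/16 + 9)² = (-4*16/305 + 9)² = (-64/305 + 9)² = (2681/305)² = 7187761/93025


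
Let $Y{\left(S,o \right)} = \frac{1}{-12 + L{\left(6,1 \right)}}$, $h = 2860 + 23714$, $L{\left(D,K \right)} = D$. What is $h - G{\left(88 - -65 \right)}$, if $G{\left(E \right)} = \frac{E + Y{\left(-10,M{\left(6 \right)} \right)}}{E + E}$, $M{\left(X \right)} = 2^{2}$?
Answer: $\frac{48788947}{1836} \approx 26574.0$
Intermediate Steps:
$h = 26574$
$M{\left(X \right)} = 4$
$Y{\left(S,o \right)} = - \frac{1}{6}$ ($Y{\left(S,o \right)} = \frac{1}{-12 + 6} = \frac{1}{-6} = - \frac{1}{6}$)
$G{\left(E \right)} = \frac{- \frac{1}{6} + E}{2 E}$ ($G{\left(E \right)} = \frac{E - \frac{1}{6}}{E + E} = \frac{- \frac{1}{6} + E}{2 E}$)
$h - G{\left(88 - -65 \right)} = 26574 - \frac{-1 + 6 \left(88 - -65\right)}{12 \left(88 - -65\right)} = 26574 - \frac{-1 + 6 \left(88 + 65\right)}{12 \left(88 + 65\right)} = 26574 - \frac{-1 + 6 \cdot 153}{12 \cdot 153} = 26574 - \frac{1}{12} \cdot \frac{1}{153} \left(-1 + 918\right) = 26574 - \frac{1}{12} \cdot \frac{1}{153} \cdot 917 = 26574 - \frac{917}{1836} = \frac{48788947}{1836}$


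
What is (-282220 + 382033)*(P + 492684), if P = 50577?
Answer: 54224510193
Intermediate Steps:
(-282220 + 382033)*(P + 492684) = (-282220 + 382033)*(50577 + 492684) = 99813*543261 = 54224510193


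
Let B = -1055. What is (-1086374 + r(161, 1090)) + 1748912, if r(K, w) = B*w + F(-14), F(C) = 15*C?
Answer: -487622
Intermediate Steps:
r(K, w) = -210 - 1055*w (r(K, w) = -1055*w + 15*(-14) = -1055*w - 210 = -210 - 1055*w)
(-1086374 + r(161, 1090)) + 1748912 = (-1086374 + (-210 - 1055*1090)) + 1748912 = (-1086374 + (-210 - 1149950)) + 1748912 = (-1086374 - 1150160) + 1748912 = -2236534 + 1748912 = -487622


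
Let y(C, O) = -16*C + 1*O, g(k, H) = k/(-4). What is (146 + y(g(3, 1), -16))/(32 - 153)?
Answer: -142/121 ≈ -1.1736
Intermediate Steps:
g(k, H) = -k/4 (g(k, H) = k*(-¼) = -k/4)
y(C, O) = O - 16*C (y(C, O) = -16*C + O = O - 16*C)
(146 + y(g(3, 1), -16))/(32 - 153) = (146 + (-16 - (-4)*3))/(32 - 153) = (146 + (-16 - 16*(-¾)))/(-121) = (146 + (-16 + 12))*(-1/121) = (146 - 4)*(-1/121) = 142*(-1/121) = -142/121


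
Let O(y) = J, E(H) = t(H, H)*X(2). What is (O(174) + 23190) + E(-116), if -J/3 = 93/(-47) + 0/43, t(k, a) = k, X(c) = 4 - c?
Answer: 1079305/47 ≈ 22964.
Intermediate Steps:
E(H) = 2*H (E(H) = H*(4 - 1*2) = H*(4 - 2) = H*2 = 2*H)
J = 279/47 (J = -3*(93/(-47) + 0/43) = -3*(93*(-1/47) + 0*(1/43)) = -3*(-93/47 + 0) = -3*(-93/47) = 279/47 ≈ 5.9362)
O(y) = 279/47
(O(174) + 23190) + E(-116) = (279/47 + 23190) + 2*(-116) = 1090209/47 - 232 = 1079305/47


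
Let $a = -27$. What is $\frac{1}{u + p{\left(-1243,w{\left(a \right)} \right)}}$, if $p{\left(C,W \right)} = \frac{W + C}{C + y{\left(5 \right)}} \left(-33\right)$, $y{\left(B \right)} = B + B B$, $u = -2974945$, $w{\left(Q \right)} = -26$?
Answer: $- \frac{1213}{3608650162} \approx -3.3614 \cdot 10^{-7}$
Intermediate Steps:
$y{\left(B \right)} = B + B^{2}$
$p{\left(C,W \right)} = - \frac{33 \left(C + W\right)}{30 + C}$ ($p{\left(C,W \right)} = \frac{W + C}{C + 5 \left(1 + 5\right)} \left(-33\right) = \frac{C + W}{C + 5 \cdot 6} \left(-33\right) = \frac{C + W}{C + 30} \left(-33\right) = \frac{C + W}{30 + C} \left(-33\right) = - \frac{33 \left(C + W\right)}{30 + C}$)
$\frac{1}{u + p{\left(-1243,w{\left(a \right)} \right)}} = \frac{1}{-2974945 + \frac{33 \left(\left(-1\right) \left(-1243\right) - -26\right)}{30 - 1243}} = \frac{1}{-2974945 + \frac{33 \left(1243 + 26\right)}{-1213}} = \frac{1}{-2974945 + 33 \left(- \frac{1}{1213}\right) 1269} = \frac{1}{-2974945 - \frac{41877}{1213}} = \frac{1}{- \frac{3608650162}{1213}} = - \frac{1213}{3608650162}$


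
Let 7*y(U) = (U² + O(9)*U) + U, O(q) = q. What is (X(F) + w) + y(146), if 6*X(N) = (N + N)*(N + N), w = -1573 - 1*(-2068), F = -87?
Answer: 61563/7 ≈ 8794.7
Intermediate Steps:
y(U) = U²/7 + 10*U/7 (y(U) = ((U² + 9*U) + U)/7 = (U² + 10*U)/7 = U²/7 + 10*U/7)
w = 495 (w = -1573 + 2068 = 495)
X(N) = 2*N²/3 (X(N) = ((N + N)*(N + N))/6 = ((2*N)*(2*N))/6 = (4*N²)/6 = 2*N²/3)
(X(F) + w) + y(146) = ((⅔)*(-87)² + 495) + (⅐)*146*(10 + 146) = ((⅔)*7569 + 495) + (⅐)*146*156 = (5046 + 495) + 22776/7 = 5541 + 22776/7 = 61563/7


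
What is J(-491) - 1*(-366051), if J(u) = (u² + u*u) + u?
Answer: 847722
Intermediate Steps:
J(u) = u + 2*u² (J(u) = (u² + u²) + u = 2*u² + u = u + 2*u²)
J(-491) - 1*(-366051) = -491*(1 + 2*(-491)) - 1*(-366051) = -491*(1 - 982) + 366051 = -491*(-981) + 366051 = 481671 + 366051 = 847722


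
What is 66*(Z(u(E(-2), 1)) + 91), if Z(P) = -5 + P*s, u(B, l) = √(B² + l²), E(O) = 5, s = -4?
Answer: 5676 - 264*√26 ≈ 4329.9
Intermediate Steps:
Z(P) = -5 - 4*P (Z(P) = -5 + P*(-4) = -5 - 4*P)
66*(Z(u(E(-2), 1)) + 91) = 66*((-5 - 4*√(5² + 1²)) + 91) = 66*((-5 - 4*√(25 + 1)) + 91) = 66*((-5 - 4*√26) + 91) = 66*(86 - 4*√26) = 5676 - 264*√26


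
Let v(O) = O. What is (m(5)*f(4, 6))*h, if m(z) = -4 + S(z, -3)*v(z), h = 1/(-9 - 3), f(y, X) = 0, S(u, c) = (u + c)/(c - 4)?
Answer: 0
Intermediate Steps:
S(u, c) = (c + u)/(-4 + c)
h = -1/12 (h = 1/(-12) = -1/12 ≈ -0.083333)
m(z) = -4 + z*(3/7 - z/7) (m(z) = -4 + ((-3 + z)/(-4 - 3))*z = -4 + ((-3 + z)/(-7))*z = -4 + (-(-3 + z)/7)*z = -4 + (3/7 - z/7)*z = -4 + z*(3/7 - z/7))
(m(5)*f(4, 6))*h = ((-4 - ⅐*5*(-3 + 5))*0)*(-1/12) = ((-4 - ⅐*5*2)*0)*(-1/12) = ((-4 - 10/7)*0)*(-1/12) = -38/7*0*(-1/12) = 0*(-1/12) = 0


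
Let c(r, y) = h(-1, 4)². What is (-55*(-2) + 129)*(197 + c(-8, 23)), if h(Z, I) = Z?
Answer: 47322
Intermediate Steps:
c(r, y) = 1 (c(r, y) = (-1)² = 1)
(-55*(-2) + 129)*(197 + c(-8, 23)) = (-55*(-2) + 129)*(197 + 1) = (110 + 129)*198 = 239*198 = 47322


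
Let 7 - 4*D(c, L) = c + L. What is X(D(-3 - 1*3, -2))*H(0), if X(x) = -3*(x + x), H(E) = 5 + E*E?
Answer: -225/2 ≈ -112.50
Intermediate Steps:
H(E) = 5 + E²
D(c, L) = 7/4 - L/4 - c/4 (D(c, L) = 7/4 - (c + L)/4 = 7/4 - (L + c)/4 = 7/4 + (-L/4 - c/4) = 7/4 - L/4 - c/4)
X(x) = -6*x
X(D(-3 - 1*3, -2))*H(0) = (-6*(7/4 - ¼*(-2) - (-3 - 1*3)/4))*(5 + 0²) = (-6*(7/4 + ½ - (-3 - 3)/4))*(5 + 0) = -6*(7/4 + ½ - ¼*(-6))*5 = -6*(7/4 + ½ + 3/2)*5 = -6*15/4*5 = -45/2*5 = -225/2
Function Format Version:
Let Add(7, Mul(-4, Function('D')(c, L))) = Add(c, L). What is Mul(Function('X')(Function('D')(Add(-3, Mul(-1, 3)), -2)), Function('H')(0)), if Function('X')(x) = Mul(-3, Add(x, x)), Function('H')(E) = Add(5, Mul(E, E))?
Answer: Rational(-225, 2) ≈ -112.50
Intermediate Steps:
Function('H')(E) = Add(5, Pow(E, 2))
Function('D')(c, L) = Add(Rational(7, 4), Mul(Rational(-1, 4), L), Mul(Rational(-1, 4), c)) (Function('D')(c, L) = Add(Rational(7, 4), Mul(Rational(-1, 4), Add(c, L))) = Add(Rational(7, 4), Mul(Rational(-1, 4), Add(L, c))) = Add(Rational(7, 4), Add(Mul(Rational(-1, 4), L), Mul(Rational(-1, 4), c))) = Add(Rational(7, 4), Mul(Rational(-1, 4), L), Mul(Rational(-1, 4), c)))
Function('X')(x) = Mul(-6, x) (Function('X')(x) = Mul(-3, Mul(2, x)) = Mul(-6, x))
Mul(Function('X')(Function('D')(Add(-3, Mul(-1, 3)), -2)), Function('H')(0)) = Mul(Mul(-6, Add(Rational(7, 4), Mul(Rational(-1, 4), -2), Mul(Rational(-1, 4), Add(-3, Mul(-1, 3))))), Add(5, Pow(0, 2))) = Mul(Mul(-6, Add(Rational(7, 4), Rational(1, 2), Mul(Rational(-1, 4), Add(-3, -3)))), Add(5, 0)) = Mul(Mul(-6, Add(Rational(7, 4), Rational(1, 2), Mul(Rational(-1, 4), -6))), 5) = Mul(Mul(-6, Add(Rational(7, 4), Rational(1, 2), Rational(3, 2))), 5) = Mul(Mul(-6, Rational(15, 4)), 5) = Mul(Rational(-45, 2), 5) = Rational(-225, 2)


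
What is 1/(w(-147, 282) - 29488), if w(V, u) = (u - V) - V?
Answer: -1/28912 ≈ -3.4588e-5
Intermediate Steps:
w(V, u) = u - 2*V
1/(w(-147, 282) - 29488) = 1/((282 - 2*(-147)) - 29488) = 1/((282 + 294) - 29488) = 1/(576 - 29488) = 1/(-28912) = -1/28912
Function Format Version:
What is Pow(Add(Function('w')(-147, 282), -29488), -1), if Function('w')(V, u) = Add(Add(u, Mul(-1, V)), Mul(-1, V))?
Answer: Rational(-1, 28912) ≈ -3.4588e-5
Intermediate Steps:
Function('w')(V, u) = Add(u, Mul(-2, V))
Pow(Add(Function('w')(-147, 282), -29488), -1) = Pow(Add(Add(282, Mul(-2, -147)), -29488), -1) = Pow(Add(Add(282, 294), -29488), -1) = Pow(Add(576, -29488), -1) = Pow(-28912, -1) = Rational(-1, 28912)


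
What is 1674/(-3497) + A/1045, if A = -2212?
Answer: -9484694/3654365 ≈ -2.5954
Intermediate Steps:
1674/(-3497) + A/1045 = 1674/(-3497) - 2212/1045 = 1674*(-1/3497) - 2212*1/1045 = -1674/3497 - 2212/1045 = -9484694/3654365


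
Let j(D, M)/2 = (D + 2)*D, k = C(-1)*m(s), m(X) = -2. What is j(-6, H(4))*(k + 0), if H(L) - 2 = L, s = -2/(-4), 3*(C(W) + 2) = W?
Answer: 224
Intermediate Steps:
C(W) = -2 + W/3
s = 1/2 (s = -2*(-1/4) = 1/2 ≈ 0.50000)
H(L) = 2 + L
k = 14/3 (k = (-2 + (1/3)*(-1))*(-2) = (-2 - 1/3)*(-2) = -7/3*(-2) = 14/3 ≈ 4.6667)
j(D, M) = 2*D*(2 + D) (j(D, M) = 2*((D + 2)*D) = 2*((2 + D)*D) = 2*(D*(2 + D)) = 2*D*(2 + D))
j(-6, H(4))*(k + 0) = (2*(-6)*(2 - 6))*(14/3 + 0) = (2*(-6)*(-4))*(14/3) = 48*(14/3) = 224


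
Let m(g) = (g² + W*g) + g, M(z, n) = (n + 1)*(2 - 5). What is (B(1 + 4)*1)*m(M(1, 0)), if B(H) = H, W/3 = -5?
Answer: 255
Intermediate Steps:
W = -15 (W = 3*(-5) = -15)
M(z, n) = -3 - 3*n (M(z, n) = (1 + n)*(-3) = -3 - 3*n)
m(g) = g² - 14*g (m(g) = (g² - 15*g) + g = g² - 14*g)
(B(1 + 4)*1)*m(M(1, 0)) = ((1 + 4)*1)*((-3 - 3*0)*(-14 + (-3 - 3*0))) = (5*1)*((-3 + 0)*(-14 + (-3 + 0))) = 5*(-3*(-14 - 3)) = 5*(-3*(-17)) = 5*51 = 255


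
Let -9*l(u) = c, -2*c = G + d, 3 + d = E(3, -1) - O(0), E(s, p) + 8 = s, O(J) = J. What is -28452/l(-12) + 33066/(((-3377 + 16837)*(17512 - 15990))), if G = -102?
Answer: 524584159479/112673660 ≈ 4655.8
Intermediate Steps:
E(s, p) = -8 + s
d = -8 (d = -3 + ((-8 + 3) - 1*0) = -3 + (-5 + 0) = -3 - 5 = -8)
c = 55 (c = -(-102 - 8)/2 = -1/2*(-110) = 55)
l(u) = -55/9 (l(u) = -1/9*55 = -55/9)
-28452/l(-12) + 33066/(((-3377 + 16837)*(17512 - 15990))) = -28452/(-55/9) + 33066/(((-3377 + 16837)*(17512 - 15990))) = -28452*(-9/55) + 33066/((13460*1522)) = 256068/55 + 33066/20486120 = 256068/55 + 33066*(1/20486120) = 256068/55 + 16533/10243060 = 524584159479/112673660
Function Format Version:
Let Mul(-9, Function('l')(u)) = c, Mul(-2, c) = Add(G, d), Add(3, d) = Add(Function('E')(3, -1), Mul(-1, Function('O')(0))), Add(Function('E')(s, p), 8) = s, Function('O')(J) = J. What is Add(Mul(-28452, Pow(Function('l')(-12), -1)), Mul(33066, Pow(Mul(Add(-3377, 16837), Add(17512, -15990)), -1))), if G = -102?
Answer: Rational(524584159479, 112673660) ≈ 4655.8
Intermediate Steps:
Function('E')(s, p) = Add(-8, s)
d = -8 (d = Add(-3, Add(Add(-8, 3), Mul(-1, 0))) = Add(-3, Add(-5, 0)) = Add(-3, -5) = -8)
c = 55 (c = Mul(Rational(-1, 2), Add(-102, -8)) = Mul(Rational(-1, 2), -110) = 55)
Function('l')(u) = Rational(-55, 9) (Function('l')(u) = Mul(Rational(-1, 9), 55) = Rational(-55, 9))
Add(Mul(-28452, Pow(Function('l')(-12), -1)), Mul(33066, Pow(Mul(Add(-3377, 16837), Add(17512, -15990)), -1))) = Add(Mul(-28452, Pow(Rational(-55, 9), -1)), Mul(33066, Pow(Mul(Add(-3377, 16837), Add(17512, -15990)), -1))) = Add(Mul(-28452, Rational(-9, 55)), Mul(33066, Pow(Mul(13460, 1522), -1))) = Add(Rational(256068, 55), Mul(33066, Pow(20486120, -1))) = Add(Rational(256068, 55), Mul(33066, Rational(1, 20486120))) = Add(Rational(256068, 55), Rational(16533, 10243060)) = Rational(524584159479, 112673660)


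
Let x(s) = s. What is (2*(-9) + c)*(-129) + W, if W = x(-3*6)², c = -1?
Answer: 2775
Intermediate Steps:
W = 324 (W = (-3*6)² = (-18)² = 324)
(2*(-9) + c)*(-129) + W = (2*(-9) - 1)*(-129) + 324 = (-18 - 1)*(-129) + 324 = -19*(-129) + 324 = 2451 + 324 = 2775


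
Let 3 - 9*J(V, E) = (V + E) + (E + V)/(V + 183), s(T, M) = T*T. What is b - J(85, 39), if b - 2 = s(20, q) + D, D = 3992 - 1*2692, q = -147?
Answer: 1034444/603 ≈ 1715.5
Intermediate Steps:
s(T, M) = T**2
D = 1300 (D = 3992 - 2692 = 1300)
J(V, E) = 1/3 - E/9 - V/9 - (E + V)/(9*(183 + V)) (J(V, E) = 1/3 - ((V + E) + (E + V)/(V + 183))/9 = 1/3 - ((E + V) + (E + V)/(183 + V))/9 = 1/3 - (E + V + (E + V)/(183 + V))/9 = 1/3 + (-E/9 - V/9 - (E + V)/(9*(183 + V))) = 1/3 - E/9 - V/9 - (E + V)/(9*(183 + V)))
b = 1702 (b = 2 + (20**2 + 1300) = 2 + (400 + 1300) = 2 + 1700 = 1702)
b - J(85, 39) = 1702 - (549 - 1*85**2 - 184*39 - 181*85 - 1*39*85)/(9*(183 + 85)) = 1702 - (549 - 1*7225 - 7176 - 15385 - 3315)/(9*268) = 1702 - (549 - 7225 - 7176 - 15385 - 3315)/(9*268) = 1702 - (-32552)/(9*268) = 1702 - 1*(-8138/603) = 1702 + 8138/603 = 1034444/603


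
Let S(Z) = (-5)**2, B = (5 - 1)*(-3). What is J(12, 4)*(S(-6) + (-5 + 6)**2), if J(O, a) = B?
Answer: -312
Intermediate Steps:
B = -12 (B = 4*(-3) = -12)
S(Z) = 25
J(O, a) = -12
J(12, 4)*(S(-6) + (-5 + 6)**2) = -12*(25 + (-5 + 6)**2) = -12*(25 + 1**2) = -12*(25 + 1) = -12*26 = -312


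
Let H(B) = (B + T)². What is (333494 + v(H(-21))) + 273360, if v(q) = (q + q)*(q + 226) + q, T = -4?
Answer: 1671229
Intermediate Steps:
H(B) = (-4 + B)² (H(B) = (B - 4)² = (-4 + B)²)
v(q) = q + 2*q*(226 + q) (v(q) = (2*q)*(226 + q) + q = 2*q*(226 + q) + q = q + 2*q*(226 + q))
(333494 + v(H(-21))) + 273360 = (333494 + (-4 - 21)²*(453 + 2*(-4 - 21)²)) + 273360 = (333494 + (-25)²*(453 + 2*(-25)²)) + 273360 = (333494 + 625*(453 + 2*625)) + 273360 = (333494 + 625*(453 + 1250)) + 273360 = (333494 + 625*1703) + 273360 = (333494 + 1064375) + 273360 = 1397869 + 273360 = 1671229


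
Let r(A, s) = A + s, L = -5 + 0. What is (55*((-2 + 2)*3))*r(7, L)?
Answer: 0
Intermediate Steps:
L = -5
(55*((-2 + 2)*3))*r(7, L) = (55*((-2 + 2)*3))*(7 - 5) = (55*(0*3))*2 = (55*0)*2 = 0*2 = 0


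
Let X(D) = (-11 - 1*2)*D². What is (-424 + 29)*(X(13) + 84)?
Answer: 834635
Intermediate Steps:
X(D) = -13*D² (X(D) = (-11 - 2)*D² = -13*D²)
(-424 + 29)*(X(13) + 84) = (-424 + 29)*(-13*13² + 84) = -395*(-13*169 + 84) = -395*(-2197 + 84) = -395*(-2113) = 834635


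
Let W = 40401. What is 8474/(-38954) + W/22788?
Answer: 76704169/49315764 ≈ 1.5554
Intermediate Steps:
8474/(-38954) + W/22788 = 8474/(-38954) + 40401/22788 = 8474*(-1/38954) + 40401*(1/22788) = -4237/19477 + 4489/2532 = 76704169/49315764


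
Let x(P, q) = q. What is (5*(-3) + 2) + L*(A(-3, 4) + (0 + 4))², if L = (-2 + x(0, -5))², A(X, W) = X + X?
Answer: 183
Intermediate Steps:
A(X, W) = 2*X
L = 49 (L = (-2 - 5)² = (-7)² = 49)
(5*(-3) + 2) + L*(A(-3, 4) + (0 + 4))² = (5*(-3) + 2) + 49*(2*(-3) + (0 + 4))² = (-15 + 2) + 49*(-6 + 4)² = -13 + 49*(-2)² = -13 + 49*4 = -13 + 196 = 183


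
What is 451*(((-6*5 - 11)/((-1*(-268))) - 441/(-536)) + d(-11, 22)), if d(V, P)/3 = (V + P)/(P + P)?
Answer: 343211/536 ≈ 640.32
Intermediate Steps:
d(V, P) = 3*(P + V)/(2*P) (d(V, P) = 3*((V + P)/(P + P)) = 3*((P + V)/((2*P))) = 3*((P + V)*(1/(2*P))) = 3*((P + V)/(2*P)) = 3*(P + V)/(2*P))
451*(((-6*5 - 11)/((-1*(-268))) - 441/(-536)) + d(-11, 22)) = 451*(((-6*5 - 11)/((-1*(-268))) - 441/(-536)) + (3/2)*(22 - 11)/22) = 451*(((-30 - 11)/268 - 441*(-1/536)) + (3/2)*(1/22)*11) = 451*((-41*1/268 + 441/536) + 3/4) = 451*((-41/268 + 441/536) + 3/4) = 451*(359/536 + 3/4) = 451*(761/536) = 343211/536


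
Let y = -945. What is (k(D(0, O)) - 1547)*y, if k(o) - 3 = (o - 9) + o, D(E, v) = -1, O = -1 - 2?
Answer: 1469475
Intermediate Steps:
O = -3
k(o) = -6 + 2*o (k(o) = 3 + ((o - 9) + o) = 3 + ((-9 + o) + o) = 3 + (-9 + 2*o) = -6 + 2*o)
(k(D(0, O)) - 1547)*y = ((-6 + 2*(-1)) - 1547)*(-945) = ((-6 - 2) - 1547)*(-945) = (-8 - 1547)*(-945) = -1555*(-945) = 1469475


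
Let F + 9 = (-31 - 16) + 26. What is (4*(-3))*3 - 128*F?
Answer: 3804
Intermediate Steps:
F = -30 (F = -9 + ((-31 - 16) + 26) = -9 + (-47 + 26) = -9 - 21 = -30)
(4*(-3))*3 - 128*F = (4*(-3))*3 - 128*(-30) = -12*3 + 3840 = -36 + 3840 = 3804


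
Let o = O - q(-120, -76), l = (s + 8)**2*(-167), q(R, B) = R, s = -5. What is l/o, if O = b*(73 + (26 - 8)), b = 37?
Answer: -1503/3487 ≈ -0.43103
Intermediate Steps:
O = 3367 (O = 37*(73 + (26 - 8)) = 37*(73 + 18) = 37*91 = 3367)
l = -1503 (l = (-5 + 8)**2*(-167) = 3**2*(-167) = 9*(-167) = -1503)
o = 3487 (o = 3367 - 1*(-120) = 3367 + 120 = 3487)
l/o = -1503/3487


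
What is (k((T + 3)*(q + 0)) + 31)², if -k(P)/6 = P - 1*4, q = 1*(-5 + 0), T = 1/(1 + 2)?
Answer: 24025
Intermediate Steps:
T = ⅓ (T = 1/3 = ⅓ ≈ 0.33333)
q = -5 (q = 1*(-5) = -5)
k(P) = 24 - 6*P (k(P) = -6*(P - 1*4) = -6*(P - 4) = -6*(-4 + P) = 24 - 6*P)
(k((T + 3)*(q + 0)) + 31)² = ((24 - 6*(⅓ + 3)*(-5 + 0)) + 31)² = ((24 - 20*(-5)) + 31)² = ((24 - 6*(-50/3)) + 31)² = ((24 + 100) + 31)² = (124 + 31)² = 155² = 24025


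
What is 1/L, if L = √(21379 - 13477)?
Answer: √878/2634 ≈ 0.011249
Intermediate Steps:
L = 3*√878 (L = √7902 = 3*√878 ≈ 88.893)
1/L = 1/(3*√878) = √878/2634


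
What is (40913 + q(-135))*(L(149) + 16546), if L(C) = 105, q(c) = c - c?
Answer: 681242363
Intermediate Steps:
q(c) = 0
(40913 + q(-135))*(L(149) + 16546) = (40913 + 0)*(105 + 16546) = 40913*16651 = 681242363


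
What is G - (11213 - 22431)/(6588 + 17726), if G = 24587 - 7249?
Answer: 210783675/12157 ≈ 17338.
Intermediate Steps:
G = 17338
G - (11213 - 22431)/(6588 + 17726) = 17338 - (11213 - 22431)/(6588 + 17726) = 17338 - (-11218)/24314 = 17338 - 1*(-5609/12157) = 17338 + 5609/12157 = 210783675/12157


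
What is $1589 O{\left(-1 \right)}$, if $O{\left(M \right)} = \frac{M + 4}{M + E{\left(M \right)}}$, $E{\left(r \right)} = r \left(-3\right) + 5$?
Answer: $681$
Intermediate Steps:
$E{\left(r \right)} = 5 - 3 r$ ($E{\left(r \right)} = - 3 r + 5 = 5 - 3 r$)
$O{\left(M \right)} = \frac{4 + M}{5 - 2 M}$ ($O{\left(M \right)} = \frac{M + 4}{M - \left(-5 + 3 M\right)} = \frac{4 + M}{5 - 2 M}$)
$1589 O{\left(-1 \right)} = 1589 \frac{-4 - -1}{-5 + 2 \left(-1\right)} = 1589 \frac{-4 + 1}{-5 - 2} = 1589 \frac{1}{-7} \left(-3\right) = 1589 \left(\left(- \frac{1}{7}\right) \left(-3\right)\right) = 1589 \cdot \frac{3}{7} = 681$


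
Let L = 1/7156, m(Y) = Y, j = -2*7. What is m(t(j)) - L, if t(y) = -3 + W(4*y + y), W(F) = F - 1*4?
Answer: -551013/7156 ≈ -77.000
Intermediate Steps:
W(F) = -4 + F (W(F) = F - 4 = -4 + F)
j = -14
t(y) = -7 + 5*y (t(y) = -3 + (-4 + (4*y + y)) = -3 + (-4 + 5*y) = -7 + 5*y)
L = 1/7156 ≈ 0.00013974
m(t(j)) - L = (-7 + 5*(-14)) - 1*1/7156 = (-7 - 70) - 1/7156 = -77 - 1/7156 = -551013/7156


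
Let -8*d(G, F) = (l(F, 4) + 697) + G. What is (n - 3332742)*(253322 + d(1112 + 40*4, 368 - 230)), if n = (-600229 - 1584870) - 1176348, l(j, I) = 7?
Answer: -1694131881175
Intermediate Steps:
d(G, F) = -88 - G/8 (d(G, F) = -((7 + 697) + G)/8 = -(704 + G)/8 = -88 - G/8)
n = -3361447 (n = -2185099 - 1176348 = -3361447)
(n - 3332742)*(253322 + d(1112 + 40*4, 368 - 230)) = (-3361447 - 3332742)*(253322 + (-88 - (1112 + 40*4)/8)) = -6694189*(253322 + (-88 - (1112 + 160)/8)) = -6694189*(253322 + (-88 - ⅛*1272)) = -6694189*(253322 + (-88 - 159)) = -6694189*(253322 - 247) = -6694189*253075 = -1694131881175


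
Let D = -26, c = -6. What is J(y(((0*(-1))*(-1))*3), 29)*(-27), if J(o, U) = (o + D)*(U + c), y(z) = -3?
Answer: 18009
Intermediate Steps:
J(o, U) = (-26 + o)*(-6 + U) (J(o, U) = (o - 26)*(U - 6) = (-26 + o)*(-6 + U))
J(y(((0*(-1))*(-1))*3), 29)*(-27) = (156 - 26*29 - 6*(-3) + 29*(-3))*(-27) = (156 - 754 + 18 - 87)*(-27) = -667*(-27) = 18009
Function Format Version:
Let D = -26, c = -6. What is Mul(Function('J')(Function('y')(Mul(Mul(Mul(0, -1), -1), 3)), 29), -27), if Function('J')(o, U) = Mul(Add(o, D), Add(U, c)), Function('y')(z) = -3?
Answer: 18009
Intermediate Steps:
Function('J')(o, U) = Mul(Add(-26, o), Add(-6, U)) (Function('J')(o, U) = Mul(Add(o, -26), Add(U, -6)) = Mul(Add(-26, o), Add(-6, U)))
Mul(Function('J')(Function('y')(Mul(Mul(Mul(0, -1), -1), 3)), 29), -27) = Mul(Add(156, Mul(-26, 29), Mul(-6, -3), Mul(29, -3)), -27) = Mul(Add(156, -754, 18, -87), -27) = Mul(-667, -27) = 18009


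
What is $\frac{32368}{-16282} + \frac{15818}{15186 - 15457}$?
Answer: $- \frac{19022886}{315173} \approx -60.357$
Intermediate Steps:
$\frac{32368}{-16282} + \frac{15818}{15186 - 15457} = 32368 \left(- \frac{1}{16282}\right) + \frac{15818}{15186 - 15457} = - \frac{2312}{1163} + \frac{15818}{-271} = - \frac{2312}{1163} + 15818 \left(- \frac{1}{271}\right) = - \frac{2312}{1163} - \frac{15818}{271} = - \frac{19022886}{315173}$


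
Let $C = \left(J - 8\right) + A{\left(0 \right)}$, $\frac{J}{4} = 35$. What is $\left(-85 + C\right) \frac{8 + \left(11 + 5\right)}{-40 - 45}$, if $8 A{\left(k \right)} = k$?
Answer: $- \frac{1128}{85} \approx -13.271$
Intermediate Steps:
$J = 140$ ($J = 4 \cdot 35 = 140$)
$A{\left(k \right)} = \frac{k}{8}$
$C = 132$ ($C = \left(140 - 8\right) + \frac{1}{8} \cdot 0 = 132 + 0 = 132$)
$\left(-85 + C\right) \frac{8 + \left(11 + 5\right)}{-40 - 45} = \left(-85 + 132\right) \frac{8 + \left(11 + 5\right)}{-40 - 45} = 47 \frac{8 + 16}{-85} = 47 \cdot 24 \left(- \frac{1}{85}\right) = 47 \left(- \frac{24}{85}\right) = - \frac{1128}{85}$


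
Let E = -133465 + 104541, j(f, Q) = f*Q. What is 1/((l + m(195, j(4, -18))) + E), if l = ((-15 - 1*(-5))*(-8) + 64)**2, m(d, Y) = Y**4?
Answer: 1/26865668 ≈ 3.7222e-8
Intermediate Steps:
j(f, Q) = Q*f
l = 20736 (l = ((-15 + 5)*(-8) + 64)**2 = (-10*(-8) + 64)**2 = (80 + 64)**2 = 144**2 = 20736)
E = -28924
1/((l + m(195, j(4, -18))) + E) = 1/((20736 + (-18*4)**4) - 28924) = 1/((20736 + (-72)**4) - 28924) = 1/((20736 + 26873856) - 28924) = 1/(26894592 - 28924) = 1/26865668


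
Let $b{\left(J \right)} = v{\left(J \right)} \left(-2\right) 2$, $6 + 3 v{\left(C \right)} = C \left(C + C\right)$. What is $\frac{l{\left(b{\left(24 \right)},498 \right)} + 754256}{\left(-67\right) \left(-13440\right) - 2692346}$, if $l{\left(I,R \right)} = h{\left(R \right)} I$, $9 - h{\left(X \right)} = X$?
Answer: $- \frac{750724}{895933} \approx -0.83792$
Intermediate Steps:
$v{\left(C \right)} = -2 + \frac{2 C^{2}}{3}$ ($v{\left(C \right)} = -2 + \frac{C \left(C + C\right)}{3} = -2 + \frac{C 2 C}{3} = -2 + \frac{2 C^{2}}{3}$)
$h{\left(X \right)} = 9 - X$
$b{\left(J \right)} = 8 - \frac{8 J^{2}}{3}$ ($b{\left(J \right)} = \left(-2 + \frac{2 J^{2}}{3}\right) \left(-2\right) 2 = \left(4 - \frac{4 J^{2}}{3}\right) 2 = 8 - \frac{8 J^{2}}{3}$)
$l{\left(I,R \right)} = I \left(9 - R\right)$ ($l{\left(I,R \right)} = \left(9 - R\right) I = I \left(9 - R\right)$)
$\frac{l{\left(b{\left(24 \right)},498 \right)} + 754256}{\left(-67\right) \left(-13440\right) - 2692346} = \frac{\left(8 - \frac{8 \cdot 24^{2}}{3}\right) \left(9 - 498\right) + 754256}{\left(-67\right) \left(-13440\right) - 2692346} = \frac{\left(8 - 1536\right) \left(9 - 498\right) + 754256}{900480 - 2692346} = \frac{\left(8 - 1536\right) \left(-489\right) + 754256}{-1791866} = \left(\left(-1528\right) \left(-489\right) + 754256\right) \left(- \frac{1}{1791866}\right) = \left(747192 + 754256\right) \left(- \frac{1}{1791866}\right) = 1501448 \left(- \frac{1}{1791866}\right) = - \frac{750724}{895933}$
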